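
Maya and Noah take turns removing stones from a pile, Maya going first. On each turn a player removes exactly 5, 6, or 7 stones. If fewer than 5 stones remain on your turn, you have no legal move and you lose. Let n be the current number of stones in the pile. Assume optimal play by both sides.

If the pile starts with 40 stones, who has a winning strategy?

Build the W/L table. Terminal = L. A non-terminal position is W if it has a move to some L; otherwise it is L.
n=0: no move → L
n=1: no move → L
n=2: no move → L
n=3: no move → L
n=4: no move → L
n=5: →0(L), so W
n=6: →1(L), so W
n=7: →2(L), so W
n=8: →3(L), so W
n=9: →4(L), so W
n=10: →4(L), so W
n=11: →4(L), so W
n=12: →7(W), 6(W), 5(W) — all W, so L
n=13: →8(W), 7(W), 6(W) — all W, so L
n=14: →9(W), 8(W), 7(W) — all W, so L
n=15: →10(W), 9(W), 8(W) — all W, so L
n=16: →11(W), 10(W), 9(W) — all W, so L
n=17: →12(L), so W
n=18: →13(L), so W
n=19: →14(L), so W
n=20: →15(L), so W
n=21: →16(L), so W
n=22: →16(L), so W
n=23: →16(L), so W
n=24: →19(W), 18(W), 17(W) — all W, so L
n=25: →20(W), 19(W), 18(W) — all W, so L
n=26: →21(W), 20(W), 19(W) — all W, so L
n=27: →22(W), 21(W), 20(W) — all W, so L
n=28: →23(W), 22(W), 21(W) — all W, so L
n=29: →24(L), so W
n=30: →25(L), so W
n=31: →26(L), so W
n=32: →27(L), so W
n=33: →28(L), so W
n=34: →28(L), so W
n=35: →28(L), so W
n=36: →31(W), 30(W), 29(W) — all W, so L
n=37: →32(W), 31(W), 30(W) — all W, so L
n=38: →33(W), 32(W), 31(W) — all W, so L
n=39: →34(W), 33(W), 32(W) — all W, so L
n=40: →35(W), 34(W), 33(W) — all W, so L
The starting position 40 is L: whatever Maya does, the opponent receives a W position.

Noah wins.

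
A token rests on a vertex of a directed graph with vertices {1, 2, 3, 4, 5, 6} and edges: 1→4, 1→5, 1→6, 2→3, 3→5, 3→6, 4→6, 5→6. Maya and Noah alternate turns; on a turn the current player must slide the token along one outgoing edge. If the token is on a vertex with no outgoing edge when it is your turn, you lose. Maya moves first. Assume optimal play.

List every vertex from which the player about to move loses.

2, 6

Classify positions by backward induction: terminal positions (no move available) are L. From any other position, the mover wins iff some move reaches an L.
Every edge goes from a vertex to one that appears earlier in the order 6, 5, 4, 1, 3, 2, so processing vertices in that order labels each vertex after all of its successors.
6: no outgoing edge → L
5: →6(L), so W
4: →6(L), so W
1: →6(L), so W
3: →6(L), so W
2: →3(W) only, which is W, so L
The losing starting vertices are exactly the entries labelled L in this table (2 of them).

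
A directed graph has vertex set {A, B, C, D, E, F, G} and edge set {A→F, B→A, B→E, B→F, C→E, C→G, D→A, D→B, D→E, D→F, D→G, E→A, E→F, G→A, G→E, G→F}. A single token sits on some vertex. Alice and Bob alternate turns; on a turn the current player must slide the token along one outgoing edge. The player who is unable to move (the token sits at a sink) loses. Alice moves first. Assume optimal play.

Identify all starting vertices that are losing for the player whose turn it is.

Classify positions by backward induction: terminal positions (no move available) are L. From any other position, the mover wins iff some move reaches an L.
Every edge goes from a vertex to one that appears earlier in the order F, A, E, G, B, D, C, so processing vertices in that order labels each vertex after all of its successors.
F: no outgoing edge → L
A: →F(L), so W
E: →F(L), so W
G: →F(L), so W
B: →F(L), so W
D: →F(L), so W
C: →G(W), E(W) — all W, so L
The losing starting vertices are exactly the entries labelled L in this table (2 of them).

C, F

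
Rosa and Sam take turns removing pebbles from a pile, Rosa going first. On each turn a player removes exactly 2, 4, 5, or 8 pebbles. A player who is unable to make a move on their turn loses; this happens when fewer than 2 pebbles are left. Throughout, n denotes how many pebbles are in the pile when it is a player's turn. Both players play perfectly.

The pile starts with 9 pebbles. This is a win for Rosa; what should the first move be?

Positions with no move are L. A position that does have a move is losing for the player to move precisely when every available move leads to a winning position for the opponent. Fill in the labels:
n=0: no move → L
n=1: no move → L
n=2: W (go to 0, an L position)
n=3: W (go to 1, an L position)
n=4: W (go to 0, an L position)
n=5: W (go to 1, an L position)
n=6: W (go to 1, an L position)
n=7: L (options 5(W), 3(W), 2(W) are all W)
n=8: W (go to 0, an L position)
n=9: W (go to 7, an L position)
From 9, the L positions reachable in one move are: 7, 1. Any move reaching one of these is winning.

Remove 2, leaving 7.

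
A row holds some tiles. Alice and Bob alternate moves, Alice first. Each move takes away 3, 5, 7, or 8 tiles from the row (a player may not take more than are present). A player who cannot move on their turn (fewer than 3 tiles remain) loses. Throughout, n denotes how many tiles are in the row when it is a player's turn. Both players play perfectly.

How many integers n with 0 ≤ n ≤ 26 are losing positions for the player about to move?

Work bottom-up. With no move the player to move loses. Otherwise the position is W if at least one move leads to an L position for the opponent, and L if every move leads to a W.
n=0: no move → L
n=1: no move → L
n=2: no move → L
n=3: can move to 0, which is L ⇒ W
n=4: can move to 1, which is L ⇒ W
n=5: can move to 2, which is L ⇒ W
n=6: can move to 1, which is L ⇒ W
n=7: can move to 2, which is L ⇒ W
n=8: can move to 1, which is L ⇒ W
n=9: can move to 2, which is L ⇒ W
n=10: can move to 2, which is L ⇒ W
n=11: moves to 8(W), 6(W), 4(W), 3(W); every one is W ⇒ L
n=12: moves to 9(W), 7(W), 5(W), 4(W); every one is W ⇒ L
n=13: moves to 10(W), 8(W), 6(W), 5(W); every one is W ⇒ L
n=14: can move to 11, which is L ⇒ W
n=15: can move to 12, which is L ⇒ W
n=16: can move to 13, which is L ⇒ W
n=17: can move to 12, which is L ⇒ W
n=18: can move to 13, which is L ⇒ W
n=19: can move to 12, which is L ⇒ W
n=20: can move to 13, which is L ⇒ W
n=21: can move to 13, which is L ⇒ W
n=22: moves to 19(W), 17(W), 15(W), 14(W); every one is W ⇒ L
n=23: moves to 20(W), 18(W), 16(W), 15(W); every one is W ⇒ L
n=24: moves to 21(W), 19(W), 17(W), 16(W); every one is W ⇒ L
n=25: can move to 22, which is L ⇒ W
n=26: can move to 23, which is L ⇒ W
L entries with 0 ≤ n ≤ 26: n = 0, 1, 2, 11, 12, 13, 22, 23, 24; that makes 9.

9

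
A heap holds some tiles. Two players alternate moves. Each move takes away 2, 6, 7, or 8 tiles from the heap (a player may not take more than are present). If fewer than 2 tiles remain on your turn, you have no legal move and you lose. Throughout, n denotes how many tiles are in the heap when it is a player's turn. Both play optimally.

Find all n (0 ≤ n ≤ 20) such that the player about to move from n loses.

0, 1, 4, 5, 14, 15, 18, 19

Work bottom-up. With no move the player to move loses. Otherwise the position is W if at least one move leads to an L position for the opponent, and L if every move leads to a W.
n=0: no move → L
n=1: no move → L
n=2: can move to 0, which is L ⇒ W
n=3: can move to 1, which is L ⇒ W
n=4: the only move is to 2(W), a W ⇒ L
n=5: the only move is to 3(W), a W ⇒ L
n=6: can move to 4, which is L ⇒ W
n=7: can move to 5, which is L ⇒ W
n=8: can move to 1, which is L ⇒ W
n=9: can move to 1, which is L ⇒ W
n=10: can move to 4, which is L ⇒ W
n=11: can move to 5, which is L ⇒ W
n=12: can move to 5, which is L ⇒ W
n=13: can move to 5, which is L ⇒ W
n=14: moves to 12(W), 8(W), 7(W), 6(W); every one is W ⇒ L
n=15: moves to 13(W), 9(W), 8(W), 7(W); every one is W ⇒ L
n=16: can move to 14, which is L ⇒ W
n=17: can move to 15, which is L ⇒ W
n=18: moves to 16(W), 12(W), 11(W), 10(W); every one is W ⇒ L
n=19: moves to 17(W), 13(W), 12(W), 11(W); every one is W ⇒ L
n=20: can move to 18, which is L ⇒ W
The losing starting values of n are exactly the entries labelled L in this table (8 of them).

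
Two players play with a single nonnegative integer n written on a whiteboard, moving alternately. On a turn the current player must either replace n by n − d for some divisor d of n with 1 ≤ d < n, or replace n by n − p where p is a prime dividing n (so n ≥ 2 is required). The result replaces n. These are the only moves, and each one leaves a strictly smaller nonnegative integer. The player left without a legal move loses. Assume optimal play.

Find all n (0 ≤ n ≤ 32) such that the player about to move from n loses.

Compute win/loss labels from the base case upward. A position with no move is L. Any other position is W if it can reach an L in one move, else L.
n=0: no move → L
n=1: no move → L
n=2: can move to 0, which is L ⇒ W
n=3: can move to 0, which is L ⇒ W
n=4: moves to 2(W), 3(W); every one is W ⇒ L
n=5: can move to 0, which is L ⇒ W
n=6: can move to 4, which is L ⇒ W
n=7: can move to 0, which is L ⇒ W
n=8: can move to 4, which is L ⇒ W
n=9: moves to 6(W), 8(W); every one is W ⇒ L
n=10: can move to 9, which is L ⇒ W
n=11: can move to 0, which is L ⇒ W
n=12: can move to 9, which is L ⇒ W
n=13: can move to 0, which is L ⇒ W
n=14: moves to 7(W), 12(W), 13(W); every one is W ⇒ L
n=15: can move to 14, which is L ⇒ W
n=16: can move to 14, which is L ⇒ W
n=17: can move to 0, which is L ⇒ W
n=18: can move to 9, which is L ⇒ W
n=19: can move to 0, which is L ⇒ W
n=20: moves to 10(W), 15(W), 16(W), 18(W), 19(W); every one is W ⇒ L
n=21: can move to 14, which is L ⇒ W
n=22: can move to 20, which is L ⇒ W
n=23: can move to 0, which is L ⇒ W
n=24: can move to 20, which is L ⇒ W
n=25: can move to 20, which is L ⇒ W
n=26: moves to 13(W), 24(W), 25(W); every one is W ⇒ L
n=27: can move to 26, which is L ⇒ W
n=28: can move to 14, which is L ⇒ W
n=29: can move to 0, which is L ⇒ W
n=30: can move to 20, which is L ⇒ W
n=31: can move to 0, which is L ⇒ W
n=32: moves to 16(W), 24(W), 28(W), 30(W), 31(W); every one is W ⇒ L
The losing starting values of n are exactly the entries labelled L in this table (8 of them).

0, 1, 4, 9, 14, 20, 26, 32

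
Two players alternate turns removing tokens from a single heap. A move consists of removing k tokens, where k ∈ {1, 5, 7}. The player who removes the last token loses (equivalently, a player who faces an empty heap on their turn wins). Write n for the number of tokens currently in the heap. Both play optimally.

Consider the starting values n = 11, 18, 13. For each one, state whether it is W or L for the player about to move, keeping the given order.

Use the standard recursion: the mover wins at a terminal position; elsewhere, the mover wins exactly when some move hands the opponent an L position.
n=0: no move; the opponent has just taken the last token and therefore loses → W
n=1: only reaches 0(W), which is W → L
n=2: reaches L-position 1 → W
n=3: only reaches 2(W), which is W → L
n=4: reaches L-position 3 → W
n=5: only reaches 4(W), 0(W), all W → L
n=6: reaches L-position 5 → W
n=7: only reaches 6(W), 2(W), 0(W), all W → L
n=8: reaches L-position 7 → W
n=9: only reaches 8(W), 4(W), 2(W), all W → L
n=10: reaches L-position 9 → W
n=11: only reaches 10(W), 6(W), 4(W), all W → L
n=12: reaches L-position 11 → W
n=13: only reaches 12(W), 8(W), 6(W), all W → L
n=14: reaches L-position 13 → W
n=15: only reaches 14(W), 10(W), 8(W), all W → L
n=16: reaches L-position 15 → W
n=17: only reaches 16(W), 12(W), 10(W), all W → L
n=18: reaches L-position 17 → W

11: L, 18: W, 13: L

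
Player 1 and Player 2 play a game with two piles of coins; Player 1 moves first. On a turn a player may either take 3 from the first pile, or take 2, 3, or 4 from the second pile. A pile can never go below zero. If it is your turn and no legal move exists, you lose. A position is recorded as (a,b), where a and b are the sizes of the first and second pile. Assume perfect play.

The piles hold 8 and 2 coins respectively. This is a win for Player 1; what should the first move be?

Move to (5,2).

Build the W/L table. Terminal = L. A non-terminal position is W if it has a move to some L; otherwise it is L.
No move ever increases a pile, so every position that can arise here has a ≤ 8 and b ≤ 2; it is enough to label the cells with 0 ≤ a ≤ 8 and 0 ≤ b ≤ 2.
Every move lowers a or b (never raises either), so fill the grid row by row in increasing a, and left to right within a row: each cell's successors are then already labelled.
      b=0  b=1  b=2
a=0:    L    L    W
a=1:    L    L    W
a=2:    L    L    W
a=3:    W    W    L
a=4:    W    W    L
a=5:    W    W    L
a=6:    L    L    W
a=7:    L    L    W
a=8:    L    L    W
Cells with no legal move (terminal, hence L): (0,0), (0,1), (1,0), (1,1), (2,0), (2,1).
The remaining L cells, each justified by listing all of its moves:
(3,2): L (options (0,2)(W), (3,0)(W) are all W)
(4,2): L (options (1,2)(W), (4,0)(W) are all W)
(5,2): L (options (2,2)(W), (5,0)(W) are all W)
(6,0): L (sole option (3,0)(W) is W)
(6,1): L (sole option (3,1)(W) is W)
(7,0): L (sole option (4,0)(W) is W)
(7,1): L (sole option (4,1)(W) is W)
(8,0): L (sole option (5,0)(W) is W)
(8,1): L (sole option (5,1)(W) is W)
Every other cell has at least one move into one of the L cells above, so it is W.
From (8,2), the L positions reachable in one move are: (5,2), (8,0). Any move reaching one of these is winning.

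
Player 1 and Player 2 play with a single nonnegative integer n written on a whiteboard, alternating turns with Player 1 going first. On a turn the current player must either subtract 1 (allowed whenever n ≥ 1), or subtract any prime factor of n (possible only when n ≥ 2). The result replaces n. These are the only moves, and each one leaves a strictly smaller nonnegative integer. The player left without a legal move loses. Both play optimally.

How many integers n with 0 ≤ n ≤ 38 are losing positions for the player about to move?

10

Build the W/L table. Terminal = L. A non-terminal position is W if it has a move to some L; otherwise it is L.
n=0: no move → L
n=1: reaches L-position 0 → W
n=2: reaches L-position 0 → W
n=3: reaches L-position 0 → W
n=4: only reaches 2(W), 3(W), all W → L
n=5: reaches L-position 0 → W
n=6: reaches L-position 4 → W
n=7: reaches L-position 0 → W
n=8: only reaches 6(W), 7(W), all W → L
n=9: reaches L-position 8 → W
n=10: reaches L-position 8 → W
n=11: reaches L-position 0 → W
n=12: only reaches 9(W), 10(W), 11(W), all W → L
n=13: reaches L-position 0 → W
n=14: reaches L-position 12 → W
n=15: reaches L-position 12 → W
n=16: only reaches 14(W), 15(W), all W → L
n=17: reaches L-position 0 → W
n=18: reaches L-position 16 → W
n=19: reaches L-position 0 → W
n=20: only reaches 15(W), 18(W), 19(W), all W → L
n=21: reaches L-position 20 → W
n=22: reaches L-position 20 → W
n=23: reaches L-position 0 → W
n=24: only reaches 21(W), 22(W), 23(W), all W → L
n=25: reaches L-position 20 → W
n=26: reaches L-position 24 → W
n=27: reaches L-position 24 → W
n=28: only reaches 21(W), 26(W), 27(W), all W → L
n=29: reaches L-position 0 → W
n=30: reaches L-position 28 → W
n=31: reaches L-position 0 → W
n=32: only reaches 30(W), 31(W), all W → L
n=33: reaches L-position 32 → W
n=34: reaches L-position 32 → W
n=35: reaches L-position 28 → W
n=36: only reaches 33(W), 34(W), 35(W), all W → L
n=37: reaches L-position 0 → W
n=38: reaches L-position 36 → W
L entries with 0 ≤ n ≤ 38: n = 0, 4, 8, 12, 16, 20, 24, 28, 32, 36; that makes 10.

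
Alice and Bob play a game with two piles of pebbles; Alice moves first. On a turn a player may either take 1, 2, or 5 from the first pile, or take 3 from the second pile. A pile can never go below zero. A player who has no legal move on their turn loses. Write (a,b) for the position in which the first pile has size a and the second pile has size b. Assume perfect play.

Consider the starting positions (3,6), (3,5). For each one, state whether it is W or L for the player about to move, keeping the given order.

Work bottom-up. With no move the player to move loses. Otherwise the position is W if at least one move leads to an L position for the opponent, and L if every move leads to a W.
No move ever increases a pile, so every position that can arise here has a ≤ 3 and b ≤ 6; it is enough to label the cells with 0 ≤ a ≤ 3 and 0 ≤ b ≤ 6.
Every move lowers a or b (never raises either), so fill the grid row by row in increasing a, and left to right within a row: each cell's successors are then already labelled.
      b=0  b=1  b=2  b=3  b=4  b=5  b=6
a=0:    L    L    L    W    W    W    L
a=1:    W    W    W    L    L    L    W
a=2:    W    W    W    W    W    W    W
a=3:    L    L    L    W    W    W    L
Cells with no legal move (terminal, hence L): (0,0), (0,1), (0,2).
The remaining L cells, each justified by listing all of its moves:
(0,6): only reaches (0,3)(W), which is W → L
(1,3): only reaches (0,3)(W), (1,0)(W), all W → L
(1,4): only reaches (0,4)(W), (1,1)(W), all W → L
(1,5): only reaches (0,5)(W), (1,2)(W), all W → L
(3,0): only reaches (2,0)(W), (1,0)(W), all W → L
(3,1): only reaches (2,1)(W), (1,1)(W), all W → L
(3,2): only reaches (2,2)(W), (1,2)(W), all W → L
(3,6): only reaches (2,6)(W), (1,6)(W), (3,3)(W), all W → L
Every other cell has at least one move into one of the L cells above, so it is W.
(3,6): one of the L cells justified above, so L
(3,5): the move to (1,5) reaches an L cell, so W

(3,6): L, (3,5): W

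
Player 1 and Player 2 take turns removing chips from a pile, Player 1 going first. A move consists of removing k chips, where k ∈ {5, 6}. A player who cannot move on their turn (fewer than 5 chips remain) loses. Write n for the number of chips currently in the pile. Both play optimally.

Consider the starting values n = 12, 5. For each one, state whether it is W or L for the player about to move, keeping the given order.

Label each position W (a win for the player to move) or L (a loss). A position with no legal move is L; any other position is W exactly when some move reaches an L, and L when every move reaches a W.
n=0: no move → L
n=1: no move → L
n=2: no move → L
n=3: no move → L
n=4: no move → L
n=5: W (go to 0, an L position)
n=6: W (go to 1, an L position)
n=7: W (go to 2, an L position)
n=8: W (go to 3, an L position)
n=9: W (go to 4, an L position)
n=10: W (go to 4, an L position)
n=11: L (options 6(W), 5(W) are all W)
n=12: L (options 7(W), 6(W) are all W)

12: L, 5: W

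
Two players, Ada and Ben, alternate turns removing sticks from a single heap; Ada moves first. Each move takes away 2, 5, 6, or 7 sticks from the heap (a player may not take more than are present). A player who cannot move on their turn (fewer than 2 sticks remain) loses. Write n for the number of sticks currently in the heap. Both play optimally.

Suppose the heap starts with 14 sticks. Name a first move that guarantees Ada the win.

Use the standard recursion: the mover loses at a terminal position; elsewhere, the mover wins exactly when some move hands the opponent an L position.
n=0: no move → L
n=1: no move → L
n=2: →0(L), so W
n=3: →1(L), so W
n=4: →2(W) only, which is W, so L
n=5: →0(L), so W
n=6: →4(L), so W
n=7: →1(L), so W
n=8: →1(L), so W
n=9: →4(L), so W
n=10: →4(L), so W
n=11: →4(L), so W
n=12: →10(W), 7(W), 6(W), 5(W) — all W, so L
n=13: →11(W), 8(W), 7(W), 6(W) — all W, so L
n=14: →12(L), so W
From 14, the L positions reachable in one move are: 12.

Remove 2, leaving 12.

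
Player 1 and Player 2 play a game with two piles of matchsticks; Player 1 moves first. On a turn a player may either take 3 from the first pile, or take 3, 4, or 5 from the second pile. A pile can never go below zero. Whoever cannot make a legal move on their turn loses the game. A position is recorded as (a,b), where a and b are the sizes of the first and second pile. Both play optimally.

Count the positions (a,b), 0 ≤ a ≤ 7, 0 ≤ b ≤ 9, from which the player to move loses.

Positions with no move are L. A position that does have a move is losing for the player to move precisely when every available move leads to a winning position for the opponent. Fill in the labels:
Every move lowers a or b (never raises either), so fill the grid row by row in increasing a, and left to right within a row: each cell's successors are then already labelled.
      b=0  b=1  b=2  b=3  b=4  b=5  b=6  b=7  b=8  b=9
a=0:    L    L    L    W    W    W    W    W    L    L
a=1:    L    L    L    W    W    W    W    W    L    L
a=2:    L    L    L    W    W    W    W    W    L    L
a=3:    W    W    W    L    L    L    W    W    W    W
a=4:    W    W    W    L    L    L    W    W    W    W
a=5:    W    W    W    L    L    L    W    W    W    W
a=6:    L    L    L    W    W    W    W    W    L    L
a=7:    L    L    L    W    W    W    W    W    L    L
Cells with no legal move (terminal, hence L): (0,0), (0,1), (0,2), (1,0), (1,1), (1,2), (2,0), (2,1), (2,2).
The remaining L cells, each justified by listing all of its moves:
(0,8): moves to (0,5)(W), (0,4)(W), (0,3)(W); every one is W ⇒ L
(0,9): moves to (0,6)(W), (0,5)(W), (0,4)(W); every one is W ⇒ L
(1,8): moves to (1,5)(W), (1,4)(W), (1,3)(W); every one is W ⇒ L
(1,9): moves to (1,6)(W), (1,5)(W), (1,4)(W); every one is W ⇒ L
(2,8): moves to (2,5)(W), (2,4)(W), (2,3)(W); every one is W ⇒ L
(2,9): moves to (2,6)(W), (2,5)(W), (2,4)(W); every one is W ⇒ L
(3,3): moves to (0,3)(W), (3,0)(W); every one is W ⇒ L
(3,4): moves to (0,4)(W), (3,1)(W), (3,0)(W); every one is W ⇒ L
(3,5): moves to (0,5)(W), (3,2)(W), (3,1)(W), (3,0)(W); every one is W ⇒ L
(4,3): moves to (1,3)(W), (4,0)(W); every one is W ⇒ L
(4,4): moves to (1,4)(W), (4,1)(W), (4,0)(W); every one is W ⇒ L
(4,5): moves to (1,5)(W), (4,2)(W), (4,1)(W), (4,0)(W); every one is W ⇒ L
(5,3): moves to (2,3)(W), (5,0)(W); every one is W ⇒ L
(5,4): moves to (2,4)(W), (5,1)(W), (5,0)(W); every one is W ⇒ L
(5,5): moves to (2,5)(W), (5,2)(W), (5,1)(W), (5,0)(W); every one is W ⇒ L
(6,0): the only move is to (3,0)(W), a W ⇒ L
(6,1): the only move is to (3,1)(W), a W ⇒ L
(6,2): the only move is to (3,2)(W), a W ⇒ L
(6,8): moves to (3,8)(W), (6,5)(W), (6,4)(W), (6,3)(W); every one is W ⇒ L
(6,9): moves to (3,9)(W), (6,6)(W), (6,5)(W), (6,4)(W); every one is W ⇒ L
(7,0): the only move is to (4,0)(W), a W ⇒ L
(7,1): the only move is to (4,1)(W), a W ⇒ L
(7,2): the only move is to (4,2)(W), a W ⇒ L
(7,8): moves to (4,8)(W), (7,5)(W), (7,4)(W), (7,3)(W); every one is W ⇒ L
(7,9): moves to (4,9)(W), (7,6)(W), (7,5)(W), (7,4)(W); every one is W ⇒ L
Every other cell has at least one move into one of the L cells above, so it is W.
L cells per row: a=0: 5, a=1: 5, a=2: 5, a=3: 3, a=4: 3, a=5: 3, a=6: 5, a=7: 5; total 34.

34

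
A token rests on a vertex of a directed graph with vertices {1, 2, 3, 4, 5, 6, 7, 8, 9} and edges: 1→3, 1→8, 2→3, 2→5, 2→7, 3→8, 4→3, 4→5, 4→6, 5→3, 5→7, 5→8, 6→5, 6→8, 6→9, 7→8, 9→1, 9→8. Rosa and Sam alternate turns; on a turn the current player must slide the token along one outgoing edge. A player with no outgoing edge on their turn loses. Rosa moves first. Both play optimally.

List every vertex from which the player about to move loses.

Work bottom-up. With no move the player to move loses. Otherwise the position is W if at least one move leads to an L position for the opponent, and L if every move leads to a W.
Every edge goes from a vertex to one that appears earlier in the order 8, 3, 1, 7, 5, 9, 6, 4, 2, so processing vertices in that order labels each vertex after all of its successors.
8: no outgoing edge → L
3: →8(L), so W
1: →8(L), so W
7: →8(L), so W
5: →8(L), so W
9: →8(L), so W
6: →8(L), so W
4: →6(W), 5(W), 3(W) — all W, so L
2: →5(W), 7(W), 3(W) — all W, so L
Reading off the rows marked L gives the requested list; there are 3 such vertices.

2, 4, 8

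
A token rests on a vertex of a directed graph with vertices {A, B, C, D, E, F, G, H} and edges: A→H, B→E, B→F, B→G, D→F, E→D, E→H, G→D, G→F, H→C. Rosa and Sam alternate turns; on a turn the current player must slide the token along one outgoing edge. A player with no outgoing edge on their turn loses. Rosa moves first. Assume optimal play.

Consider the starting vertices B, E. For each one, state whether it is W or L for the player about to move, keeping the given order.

B: W, E: L

Compute win/loss labels from the base case upward. A position with no move is L. Any other position is W if it can reach an L in one move, else L.
Every edge goes from a vertex to one that appears earlier in the order C, F, H, D, G, E, B, A, so processing vertices in that order labels each vertex after all of its successors.
C: no outgoing edge → L
F: no outgoing edge → L
H: reaches L-position C → W
D: reaches L-position F → W
G: reaches L-position F → W
E: only reaches D(W), H(W), all W → L
B: reaches L-position E → W
A: only reaches H(W), which is W → L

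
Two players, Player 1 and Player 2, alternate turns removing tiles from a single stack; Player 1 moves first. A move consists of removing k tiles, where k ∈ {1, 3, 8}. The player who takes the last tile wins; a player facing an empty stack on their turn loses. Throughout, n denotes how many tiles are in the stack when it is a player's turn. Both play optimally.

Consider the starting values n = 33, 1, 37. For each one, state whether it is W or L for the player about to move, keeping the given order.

33: L, 1: W, 37: L

Compute win/loss labels from the base case upward. A position with no move is L. Any other position is W if it can reach an L in one move, else L.
n=0: no move → L
n=1: W (go to 0, an L position)
n=2: L (sole option 1(W) is W)
n=3: W (go to 2, an L position)
n=4: L (options 3(W), 1(W) are all W)
n=5: W (go to 4, an L position)
n=6: L (options 5(W), 3(W) are all W)
n=7: W (go to 6, an L position)
n=8: W (go to 0, an L position)
n=9: W (go to 6, an L position)
n=10: W (go to 2, an L position)
n=11: L (options 10(W), 8(W), 3(W) are all W)
n=12: W (go to 11, an L position)
n=13: L (options 12(W), 10(W), 5(W) are all W)
n=14: W (go to 13, an L position)
n=15: L (options 14(W), 12(W), 7(W) are all W)
n=16: W (go to 15, an L position)
n=17: L (options 16(W), 14(W), 9(W) are all W)
n=18: W (go to 17, an L position)
n=19: W (go to 11, an L position)
n=20: W (go to 17, an L position)
n=21: W (go to 13, an L position)
n=22: L (options 21(W), 19(W), 14(W) are all W)
n=23: W (go to 22, an L position)
n=24: L (options 23(W), 21(W), 16(W) are all W)
n=25: W (go to 24, an L position)
n=26: L (options 25(W), 23(W), 18(W) are all W)
n=27: W (go to 26, an L position)
n=28: L (options 27(W), 25(W), 20(W) are all W)
n=29: W (go to 28, an L position)
n=30: W (go to 22, an L position)
n=31: W (go to 28, an L position)
n=32: W (go to 24, an L position)
n=33: L (options 32(W), 30(W), 25(W) are all W)
n=34: W (go to 33, an L position)
n=35: L (options 34(W), 32(W), 27(W) are all W)
n=36: W (go to 35, an L position)
n=37: L (options 36(W), 34(W), 29(W) are all W)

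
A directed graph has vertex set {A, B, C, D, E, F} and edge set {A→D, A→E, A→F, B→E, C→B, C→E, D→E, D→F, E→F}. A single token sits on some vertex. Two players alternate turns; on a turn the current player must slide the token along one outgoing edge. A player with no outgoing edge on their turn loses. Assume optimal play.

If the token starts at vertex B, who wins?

The second player wins.

Work bottom-up. With no move the player to move loses. Otherwise the position is W if at least one move leads to an L position for the opponent, and L if every move leads to a W.
Every edge goes from a vertex to one that appears earlier in the order F, E, B, C, D, A, so processing vertices in that order labels each vertex after all of its successors.
F: no outgoing edge → L
E: W (go to F, an L position)
B: L (sole option E(W) is W)
C: W (go to B, an L position)
D: W (go to F, an L position)
A: W (go to F, an L position)
Every move from B reaches a W position, so the mover loses.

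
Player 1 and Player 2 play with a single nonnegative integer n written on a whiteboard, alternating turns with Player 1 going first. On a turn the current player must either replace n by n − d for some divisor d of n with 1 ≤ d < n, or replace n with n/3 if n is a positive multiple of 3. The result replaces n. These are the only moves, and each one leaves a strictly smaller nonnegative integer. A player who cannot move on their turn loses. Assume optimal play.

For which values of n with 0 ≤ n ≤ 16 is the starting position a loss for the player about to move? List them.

Classify positions by backward induction: terminal positions (no move available) are L. From any other position, the mover wins iff some move reaches an L.
n=0: no move → L
n=1: no move → L
n=2: reaches L-position 1 → W
n=3: reaches L-position 1 → W
n=4: only reaches 2(W), 3(W), all W → L
n=5: reaches L-position 4 → W
n=6: reaches L-position 4 → W
n=7: only reaches 6(W), which is W → L
n=8: reaches L-position 4 → W
n=9: only reaches 3(W), 6(W), 8(W), all W → L
n=10: reaches L-position 9 → W
n=11: only reaches 10(W), which is W → L
n=12: reaches L-position 4 → W
n=13: only reaches 12(W), which is W → L
n=14: reaches L-position 7 → W
n=15: only reaches 5(W), 10(W), 12(W), 14(W), all W → L
n=16: reaches L-position 15 → W
The losing starting values of n are exactly the entries labelled L in this table (8 of them).

0, 1, 4, 7, 9, 11, 13, 15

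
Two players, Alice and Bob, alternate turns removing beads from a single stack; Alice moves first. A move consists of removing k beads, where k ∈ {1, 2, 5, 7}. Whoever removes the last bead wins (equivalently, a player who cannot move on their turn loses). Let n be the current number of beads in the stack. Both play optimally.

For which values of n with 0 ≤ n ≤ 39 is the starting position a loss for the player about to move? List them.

Label each position W (a win for the player to move) or L (a loss). A position with no legal move is L; any other position is W exactly when some move reaches an L, and L when every move reaches a W.
n=0: no move → L
n=1: W (go to 0, an L position)
n=2: W (go to 0, an L position)
n=3: L (options 2(W), 1(W) are all W)
n=4: W (go to 3, an L position)
n=5: W (go to 3, an L position)
n=6: L (options 5(W), 4(W), 1(W) are all W)
n=7: W (go to 6, an L position)
n=8: W (go to 6, an L position)
n=9: L (options 8(W), 7(W), 4(W), 2(W) are all W)
n=10: W (go to 9, an L position)
n=11: W (go to 9, an L position)
n=12: L (options 11(W), 10(W), 7(W), 5(W) are all W)
n=13: W (go to 12, an L position)
n=14: W (go to 12, an L position)
n=15: L (options 14(W), 13(W), 10(W), 8(W) are all W)
n=16: W (go to 15, an L position)
n=17: W (go to 15, an L position)
n=18: L (options 17(W), 16(W), 13(W), 11(W) are all W)
n=19: W (go to 18, an L position)
n=20: W (go to 18, an L position)
n=21: L (options 20(W), 19(W), 16(W), 14(W) are all W)
n=22: W (go to 21, an L position)
n=23: W (go to 21, an L position)
n=24: L (options 23(W), 22(W), 19(W), 17(W) are all W)
n=25: W (go to 24, an L position)
n=26: W (go to 24, an L position)
n=27: L (options 26(W), 25(W), 22(W), 20(W) are all W)
n=28: W (go to 27, an L position)
n=29: W (go to 27, an L position)
n=30: L (options 29(W), 28(W), 25(W), 23(W) are all W)
n=31: W (go to 30, an L position)
n=32: W (go to 30, an L position)
n=33: L (options 32(W), 31(W), 28(W), 26(W) are all W)
n=34: W (go to 33, an L position)
n=35: W (go to 33, an L position)
n=36: L (options 35(W), 34(W), 31(W), 29(W) are all W)
n=37: W (go to 36, an L position)
n=38: W (go to 36, an L position)
n=39: L (options 38(W), 37(W), 34(W), 32(W) are all W)
Reading off the rows marked L gives the requested list; there are 14 such values of n.

0, 3, 6, 9, 12, 15, 18, 21, 24, 27, 30, 33, 36, 39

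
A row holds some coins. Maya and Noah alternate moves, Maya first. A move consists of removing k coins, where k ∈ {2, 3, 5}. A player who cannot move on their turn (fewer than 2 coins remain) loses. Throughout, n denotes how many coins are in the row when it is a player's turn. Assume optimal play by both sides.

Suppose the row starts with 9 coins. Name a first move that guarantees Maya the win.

Build the W/L table. Terminal = L. A non-terminal position is W if it has a move to some L; otherwise it is L.
n=0: no move → L
n=1: no move → L
n=2: W (go to 0, an L position)
n=3: W (go to 1, an L position)
n=4: W (go to 1, an L position)
n=5: W (go to 0, an L position)
n=6: W (go to 1, an L position)
n=7: L (options 5(W), 4(W), 2(W) are all W)
n=8: L (options 6(W), 5(W), 3(W) are all W)
n=9: W (go to 7, an L position)
From 9, the L positions reachable in one move are: 7.

Remove 2, leaving 7.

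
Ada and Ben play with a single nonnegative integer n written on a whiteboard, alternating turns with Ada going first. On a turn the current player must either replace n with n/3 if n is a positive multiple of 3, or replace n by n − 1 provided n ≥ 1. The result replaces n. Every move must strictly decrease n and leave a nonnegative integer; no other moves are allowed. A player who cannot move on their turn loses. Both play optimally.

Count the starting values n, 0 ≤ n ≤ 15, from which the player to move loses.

8

Use the standard recursion: the mover loses at a terminal position; elsewhere, the mover wins exactly when some move hands the opponent an L position.
n=0: no move → L
n=1: W (go to 0, an L position)
n=2: L (sole option 1(W) is W)
n=3: W (go to 2, an L position)
n=4: L (sole option 3(W) is W)
n=5: W (go to 4, an L position)
n=6: W (go to 2, an L position)
n=7: L (sole option 6(W) is W)
n=8: W (go to 7, an L position)
n=9: L (options 3(W), 8(W) are all W)
n=10: W (go to 9, an L position)
n=11: L (sole option 10(W) is W)
n=12: W (go to 4, an L position)
n=13: L (sole option 12(W) is W)
n=14: W (go to 13, an L position)
n=15: L (options 5(W), 14(W) are all W)
L entries with 0 ≤ n ≤ 15: n = 0, 2, 4, 7, 9, 11, 13, 15; that makes 8.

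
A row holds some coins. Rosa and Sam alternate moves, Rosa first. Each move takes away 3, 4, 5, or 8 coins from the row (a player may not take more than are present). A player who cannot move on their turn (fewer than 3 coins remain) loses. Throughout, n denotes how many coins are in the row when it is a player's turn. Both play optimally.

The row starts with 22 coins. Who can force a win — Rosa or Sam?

Positions with no move are L. A position that does have a move is losing for the player to move precisely when every available move leads to a winning position for the opponent. Fill in the labels:
n=0: no move → L
n=1: no move → L
n=2: no move → L
n=3: can move to 0, which is L ⇒ W
n=4: can move to 1, which is L ⇒ W
n=5: can move to 2, which is L ⇒ W
n=6: can move to 2, which is L ⇒ W
n=7: can move to 2, which is L ⇒ W
n=8: can move to 0, which is L ⇒ W
n=9: can move to 1, which is L ⇒ W
n=10: can move to 2, which is L ⇒ W
n=11: moves to 8(W), 7(W), 6(W), 3(W); every one is W ⇒ L
n=12: moves to 9(W), 8(W), 7(W), 4(W); every one is W ⇒ L
n=13: moves to 10(W), 9(W), 8(W), 5(W); every one is W ⇒ L
n=14: can move to 11, which is L ⇒ W
n=15: can move to 12, which is L ⇒ W
n=16: can move to 13, which is L ⇒ W
n=17: can move to 13, which is L ⇒ W
n=18: can move to 13, which is L ⇒ W
n=19: can move to 11, which is L ⇒ W
n=20: can move to 12, which is L ⇒ W
n=21: can move to 13, which is L ⇒ W
n=22: moves to 19(W), 18(W), 17(W), 14(W); every one is W ⇒ L
Every move from 22 reaches a W position, so the mover loses.

Sam wins.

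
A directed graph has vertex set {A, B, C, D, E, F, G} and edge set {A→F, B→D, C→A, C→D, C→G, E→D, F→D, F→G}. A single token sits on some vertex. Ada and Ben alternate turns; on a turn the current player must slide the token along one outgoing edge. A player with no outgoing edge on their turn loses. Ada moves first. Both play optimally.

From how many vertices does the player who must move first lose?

3

Classify positions by backward induction: terminal positions (no move available) are L. From any other position, the mover wins iff some move reaches an L.
Every edge goes from a vertex to one that appears earlier in the order G, D, F, B, A, C, E, so processing vertices in that order labels each vertex after all of its successors.
G: no outgoing edge → L
D: no outgoing edge → L
F: reaches L-position D → W
B: reaches L-position D → W
A: only reaches F(W), which is W → L
C: reaches L-position A → W
E: reaches L-position D → W
The L vertices are A, D, G; that is 3 in all.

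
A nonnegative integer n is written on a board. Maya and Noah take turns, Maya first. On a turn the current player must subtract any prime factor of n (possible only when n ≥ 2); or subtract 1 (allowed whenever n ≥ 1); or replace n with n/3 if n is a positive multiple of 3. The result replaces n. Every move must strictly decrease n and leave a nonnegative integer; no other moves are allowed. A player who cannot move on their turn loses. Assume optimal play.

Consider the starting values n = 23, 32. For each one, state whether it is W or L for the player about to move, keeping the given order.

23: W, 32: L

Compute win/loss labels from the base case upward. A position with no move is L. Any other position is W if it can reach an L in one move, else L.
n=0: no move → L
n=1: can move to 0, which is L ⇒ W
n=2: can move to 0, which is L ⇒ W
n=3: can move to 0, which is L ⇒ W
n=4: moves to 2(W), 3(W); every one is W ⇒ L
n=5: can move to 0, which is L ⇒ W
n=6: can move to 4, which is L ⇒ W
n=7: can move to 0, which is L ⇒ W
n=8: moves to 6(W), 7(W); every one is W ⇒ L
n=9: can move to 8, which is L ⇒ W
n=10: can move to 8, which is L ⇒ W
n=11: can move to 0, which is L ⇒ W
n=12: can move to 4, which is L ⇒ W
n=13: can move to 0, which is L ⇒ W
n=14: moves to 7(W), 12(W), 13(W); every one is W ⇒ L
n=15: can move to 14, which is L ⇒ W
n=16: can move to 14, which is L ⇒ W
n=17: can move to 0, which is L ⇒ W
n=18: moves to 6(W), 15(W), 16(W), 17(W); every one is W ⇒ L
n=19: can move to 0, which is L ⇒ W
n=20: can move to 18, which is L ⇒ W
n=21: can move to 14, which is L ⇒ W
n=22: moves to 11(W), 20(W), 21(W); every one is W ⇒ L
n=23: can move to 0, which is L ⇒ W
n=24: can move to 8, which is L ⇒ W
n=25: moves to 20(W), 24(W); every one is W ⇒ L
n=26: can move to 25, which is L ⇒ W
n=27: moves to 9(W), 24(W), 26(W); every one is W ⇒ L
n=28: can move to 27, which is L ⇒ W
n=29: can move to 0, which is L ⇒ W
n=30: can move to 25, which is L ⇒ W
n=31: can move to 0, which is L ⇒ W
n=32: moves to 30(W), 31(W); every one is W ⇒ L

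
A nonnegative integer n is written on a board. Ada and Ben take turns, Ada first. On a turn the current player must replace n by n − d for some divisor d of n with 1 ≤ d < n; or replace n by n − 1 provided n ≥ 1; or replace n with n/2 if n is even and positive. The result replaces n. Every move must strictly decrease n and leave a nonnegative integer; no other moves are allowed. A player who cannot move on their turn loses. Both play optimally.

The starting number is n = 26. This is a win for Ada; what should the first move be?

Classify positions by backward induction: terminal positions (no move available) are L. From any other position, the mover wins iff some move reaches an L.
n=0: no move → L
n=1: W (go to 0, an L position)
n=2: L (sole option 1(W) is W)
n=3: W (go to 2, an L position)
n=4: W (go to 2, an L position)
n=5: L (sole option 4(W) is W)
n=6: W (go to 5, an L position)
n=7: L (sole option 6(W) is W)
n=8: W (go to 7, an L position)
n=9: L (options 6(W), 8(W) are all W)
n=10: W (go to 5, an L position)
n=11: L (sole option 10(W) is W)
n=12: W (go to 9, an L position)
n=13: L (sole option 12(W) is W)
n=14: W (go to 7, an L position)
n=15: L (options 10(W), 12(W), 14(W) are all W)
n=16: W (go to 15, an L position)
n=17: L (sole option 16(W) is W)
n=18: W (go to 9, an L position)
n=19: L (sole option 18(W) is W)
n=20: W (go to 15, an L position)
n=21: L (options 14(W), 18(W), 20(W) are all W)
n=22: W (go to 11, an L position)
n=23: L (sole option 22(W) is W)
n=24: W (go to 21, an L position)
n=25: L (options 20(W), 24(W) are all W)
n=26: W (go to 13, an L position)
From 26, the L positions reachable in one move are: 13, 25. Any move reaching one of these is winning.

Move to 13.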